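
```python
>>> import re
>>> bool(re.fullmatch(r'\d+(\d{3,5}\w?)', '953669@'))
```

False

Pattern: one or more of a digit; then 3 to 5 of a digit, then optionally a word character (captured).
`re.fullmatch` is like wrapping the pattern in `^…$` (in single-line mode).
Here the string isn't matched end-to-end, so the call returns None, and `bool(None)` is False.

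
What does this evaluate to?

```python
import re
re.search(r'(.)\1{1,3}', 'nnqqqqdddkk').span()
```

The backreference `\1` re-matches whatever the first group consumed, character for character.
`re.search` scans for the first position where the pattern succeeds.
The match spans [0:2] → 'nn'.
Captured: group 1 = 'n'.

(0, 2)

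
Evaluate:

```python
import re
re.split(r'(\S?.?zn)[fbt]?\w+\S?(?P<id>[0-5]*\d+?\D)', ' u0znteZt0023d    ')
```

[' ', 'u0zn', '3d', '    ']

The pattern matches optionally a non-whitespace character, then optionally any character, then the literal 'zn' (captured); then optionally one of [fbt], then one or more of a word character, then optionally a non-whitespace character; then zero or more of a character in [0-5], then one or more of a digit (lazy), then a non-digit (captured as 'id').
Matches to split on: at [1:14] → 'u0znteZt0023d'.
The group in the pattern means `split` returns the separators' captures alongside the pieces.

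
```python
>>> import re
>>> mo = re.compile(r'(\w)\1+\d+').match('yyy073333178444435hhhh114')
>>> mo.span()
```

(0, 18)

A backreference is literal: `\1` must see the identical characters the first group matched.
`re.match` only tries the pattern at the start of the string.
The match spans [0:18] → 'yyy073333178444435'.
Captured: group 1 = 'y'.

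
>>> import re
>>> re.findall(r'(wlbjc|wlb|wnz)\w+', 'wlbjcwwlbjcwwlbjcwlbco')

Alternation isn't longest-match — the leftmost alternative that fits at this position is chosen.
`findall` collects group 1 from the one match (1 total).

['wlbjc']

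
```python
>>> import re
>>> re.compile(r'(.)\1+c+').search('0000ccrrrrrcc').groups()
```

The backreference `\1` re-matches whatever the first group consumed, character for character.
Unlike `match`, `search` isn't anchored — it looks for the pattern anywhere in the string.
The match spans [0:6] → '0000cc'.
Captured: group 1 = '0'.

('0',)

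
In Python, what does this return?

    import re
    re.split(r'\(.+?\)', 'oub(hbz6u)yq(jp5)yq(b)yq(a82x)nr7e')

['oub', 'yq', 'yq', 'yq', 'nr7e']

Splitting on the pattern gives 5 pieces.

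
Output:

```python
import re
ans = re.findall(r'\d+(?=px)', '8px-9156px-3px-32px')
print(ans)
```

['8', '9156', '3', '32']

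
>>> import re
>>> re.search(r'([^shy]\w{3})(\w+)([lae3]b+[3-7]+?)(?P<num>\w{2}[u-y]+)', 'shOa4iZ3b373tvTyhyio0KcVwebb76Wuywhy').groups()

('Oa4i', 'Z3b373tvTyhyio0KcVw', 'ebb7', '6Wuyw')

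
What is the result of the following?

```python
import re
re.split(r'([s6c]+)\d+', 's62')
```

The pattern matches one or more of one of [s6c] (captured); then one or more of a digit.
Matches to split on: at [0:3] → 's62'.
With a capturing group present, the delimiter's captured portion is kept in the result list.

['', 's6', '']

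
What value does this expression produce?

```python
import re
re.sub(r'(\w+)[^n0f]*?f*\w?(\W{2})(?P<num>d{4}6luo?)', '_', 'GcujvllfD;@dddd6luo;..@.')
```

The pattern matches one or more of a word character (captured); then zero or more of any character except [n0f] (lazy), then zero or more of the literal 'f', then optionally a word character; then exactly 2 of a non-word character (captured); then exactly 4 of the literal 'd', then the literal '6lu', then optionally the literal 'o' (captured as 'num').
Every occurrence is swapped for '_'.

'_;..@.'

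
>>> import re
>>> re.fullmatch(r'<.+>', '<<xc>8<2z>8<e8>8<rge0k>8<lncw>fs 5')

None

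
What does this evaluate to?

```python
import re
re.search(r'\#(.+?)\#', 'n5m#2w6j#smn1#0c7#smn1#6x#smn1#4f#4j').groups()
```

With the lazy modifier that quantifier settles for the fewest repetitions that let the rest of the pattern succeed (the atoms after it are unaffected and can still be greedy).
`search` walks the string left to right and returns the first match it finds.
The match spans [3:9] → '#2w6j#'.
Captured: group 1 = '2w6j'.

('2w6j',)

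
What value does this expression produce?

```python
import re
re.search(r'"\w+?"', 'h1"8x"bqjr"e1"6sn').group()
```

`re.search` tries every starting position until one works.
The match spans [2:6] → '"8x"'.

'"8x"'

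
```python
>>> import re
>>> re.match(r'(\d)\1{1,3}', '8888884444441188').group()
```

'8888'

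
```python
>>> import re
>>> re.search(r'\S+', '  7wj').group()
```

'7wj'

Pattern: one or more of a non-whitespace character.
Unlike `match`, `search` isn't anchored — it looks for the pattern anywhere in the string.
The match spans [2:5] → '7wj'.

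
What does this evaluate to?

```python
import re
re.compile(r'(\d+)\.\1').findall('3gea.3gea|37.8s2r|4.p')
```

[]

The backreference `\1` re-matches whatever the first group consumed, character for character.
`findall` collects group 1 from each match (0 total).
Nothing in the string satisfies the pattern, so the list is empty.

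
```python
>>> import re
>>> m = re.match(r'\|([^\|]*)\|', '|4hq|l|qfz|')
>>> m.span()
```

With `match`, the pattern is implicitly anchored at the beginning.
The match spans [0:5] → '|4hq|'.
Captured: group 1 = '4hq'.

(0, 5)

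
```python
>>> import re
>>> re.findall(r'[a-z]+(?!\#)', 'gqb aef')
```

['gqb', 'aef']

`(?!…)`/`(?<!…)` only lets a position through if the neighbouring text does NOT match; no characters are consumed.
`findall` yields the raw match text (2 of them) because the pattern has no groups.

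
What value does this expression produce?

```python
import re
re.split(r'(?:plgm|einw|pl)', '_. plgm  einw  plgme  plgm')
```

['_. ', '  ', '  ', 'e  ', '']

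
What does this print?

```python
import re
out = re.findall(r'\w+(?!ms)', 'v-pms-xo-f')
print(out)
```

`(?!…)`/`(?<!…)` only lets a position through if the neighbouring text does NOT match; no characters are consumed.
No capturing groups, so `findall` returns the 4 full match strings.

['v', 'pms', 'xo', 'f']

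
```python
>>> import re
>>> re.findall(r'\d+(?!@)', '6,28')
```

['6', '28']

Because the assertion is negative and zero-width, positions next to the forbidden text are skipped.
`findall` yields the raw match text (2 of them) because the pattern has no groups.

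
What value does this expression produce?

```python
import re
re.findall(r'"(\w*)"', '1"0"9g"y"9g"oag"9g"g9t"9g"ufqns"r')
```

['0', 'y', 'oag', 'g9t', 'ufqns']

Scanning left to right: at [1:4] match '"0"', group 1 = '0'; at [6:9] match '"y"', group 1 = 'y'; at [11:16] match '"oag"', group 1 = 'oag'; at [18:23] match '"g9t"', group 1 = 'g9t'; at [25:32] match '"ufqns"', group 1 = 'ufqns'.
Because there's exactly one group, `findall` drops the full match and keeps group 1 from each hit.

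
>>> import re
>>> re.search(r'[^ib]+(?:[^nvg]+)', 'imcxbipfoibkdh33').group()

'mcxbipfoibkdh33'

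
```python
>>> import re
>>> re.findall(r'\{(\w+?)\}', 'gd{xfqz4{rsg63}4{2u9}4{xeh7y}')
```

One capturing group, so `findall` returns just the captured substring from each match — 3 in all.

['rsg63', '2u9', 'xeh7y']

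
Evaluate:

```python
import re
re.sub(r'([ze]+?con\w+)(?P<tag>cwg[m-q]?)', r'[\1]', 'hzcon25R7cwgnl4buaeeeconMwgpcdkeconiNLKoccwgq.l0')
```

'h[zcon25R7cwgnl4buaeeeconMwgpcdkeconiNLKoc].l0'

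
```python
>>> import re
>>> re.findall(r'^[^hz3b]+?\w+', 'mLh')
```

Pattern: anchored at the start of the string; then one or more of any character except [hz3b] (lazy); then one or more of a word character.
Matches: at [0:3] → 'mLh'.
With no groups in the pattern, `findall` gives back each whole match — 1 here.

['mLh']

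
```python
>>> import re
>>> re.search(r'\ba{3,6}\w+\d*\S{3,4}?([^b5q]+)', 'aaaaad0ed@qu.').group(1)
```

This matches a word boundary (`\b`, zero-width); then 3 to 6 of a literal 'a', then one or more of a word character; then zero or more of a digit, then 3 to 4 of a non-whitespace character (lazy); then one or more of any character except [b5q] (captured).
`re.search` scans for the first position where the pattern succeeds.
The match spans [0:13] → 'aaaaad0ed@qu.'.
Captured: group 1 = '.'.

'.'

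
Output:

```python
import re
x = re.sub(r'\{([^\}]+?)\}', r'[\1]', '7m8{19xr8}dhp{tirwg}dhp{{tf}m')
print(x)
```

7m8[19xr8]dhp[tirwg]dhp[{tf]m

`\1` in the replacement pulls in group 1's text for each match.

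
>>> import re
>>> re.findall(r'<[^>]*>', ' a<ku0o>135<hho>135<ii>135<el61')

['<ku0o>', '<hho>', '<ii>']

Walking the string: at [2:8] → '<ku0o>'; at [11:16] → '<hho>'; at [19:23] → '<ii>'.
With no groups in the pattern, `findall` gives back each whole match — 3 here.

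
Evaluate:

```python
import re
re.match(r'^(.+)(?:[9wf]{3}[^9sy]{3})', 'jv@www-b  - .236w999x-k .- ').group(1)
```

'jv@www-b  - .236w'

This matches anchored at the start of the string; then one or more of any character (captured); then exactly 3 of one of [9wf], then exactly 3 of any character except [9sy] (non-capturing group).
`match` is anchored at position 0; if the pattern doesn't fit there, it returns None.
The match spans [0:23] → 'jv@www-b  - .236w999x-k'.
Captured: group 1 = 'jv@www-b  - .236w'.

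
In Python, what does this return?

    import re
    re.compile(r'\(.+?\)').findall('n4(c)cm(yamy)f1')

Matches: at [2:5] → '(c)'; at [7:13] → '(yamy)'.
`findall` yields the raw match text (2 of them) because the pattern has no groups.

['(c)', '(yamy)']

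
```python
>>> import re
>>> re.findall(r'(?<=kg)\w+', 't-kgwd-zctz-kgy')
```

['wd', 'y']

Lookahead/lookbehind check context without consuming it, so the matched span excludes the asserted characters.
Walking the string: at [4:6] → 'wd'; at [14:15] → 'y'.
No capturing groups, so `findall` returns the 2 full match strings.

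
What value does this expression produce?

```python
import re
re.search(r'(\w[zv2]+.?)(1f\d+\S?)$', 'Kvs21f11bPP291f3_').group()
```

'P291f3_'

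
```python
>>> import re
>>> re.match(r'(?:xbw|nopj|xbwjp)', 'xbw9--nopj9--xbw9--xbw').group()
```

`re.match` won't scan ahead — the pattern has to work from the very first character.
The match spans [0:3] → 'xbw'.

'xbw'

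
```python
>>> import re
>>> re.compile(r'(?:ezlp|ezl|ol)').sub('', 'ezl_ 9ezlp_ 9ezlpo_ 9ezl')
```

The regex engine tests alternatives in the order written; an earlier branch that matches wins even if a later one would match more.
Matches: at [0:3] → 'ezl'; at [6:10] → 'ezlp'; at [13:17] → 'ezlp'; at [21:24] → 'ezl'.
`sub` substitutes '' at each match site.

'_ 9_ 9o_ 9'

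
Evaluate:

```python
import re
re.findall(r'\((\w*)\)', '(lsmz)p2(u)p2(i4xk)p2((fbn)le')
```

['lsmz', 'u', 'i4xk', 'fbn']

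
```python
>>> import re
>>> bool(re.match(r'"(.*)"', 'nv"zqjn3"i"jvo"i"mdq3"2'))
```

With `match`, the pattern is implicitly anchored at the beginning.
Here the string doesn't start with a match, so the call returns None, and `bool(None)` is False.

False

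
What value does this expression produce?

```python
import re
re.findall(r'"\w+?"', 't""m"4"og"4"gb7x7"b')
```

Since nothing is captured, `findall` lists the 3 matched substrings directly.

['"m"', '"og"', '"gb7x7"']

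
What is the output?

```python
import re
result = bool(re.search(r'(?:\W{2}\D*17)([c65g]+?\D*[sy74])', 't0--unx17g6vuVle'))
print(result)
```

False

Pattern: exactly 2 of a non-word character, then zero or more of a non-digit, then the literal '17' (non-capturing group); then one or more of one of [c65g] (lazy), then zero or more of a non-digit, then one of [sy74] (captured).
Unlike `match`, `search` isn't anchored — it looks for the pattern anywhere in the string.
Here nothing in the string fits, so the call returns None, and `bool(None)` is False.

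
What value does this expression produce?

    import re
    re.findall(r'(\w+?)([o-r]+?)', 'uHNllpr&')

The pattern matches one or more of a word character (lazy) (captured); then one or more of a character in [o-r] (lazy) (captured).
The `?` after the quantifier makes it lazy — it takes as little as possible before letting the rest of the pattern try.
Matches: at [0:6] match 'uHNllp', groups = ('uHNll', 'p').
Multiple groups make `findall` return tuples — one 2-tuple for the one match.

[('uHNll', 'p')]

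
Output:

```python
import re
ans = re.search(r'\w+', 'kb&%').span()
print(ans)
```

(0, 2)

The pattern matches one or more of a word character.
Unlike `match`, `search` isn't anchored — it looks for the pattern anywhere in the string.
The match spans [0:2] → 'kb'.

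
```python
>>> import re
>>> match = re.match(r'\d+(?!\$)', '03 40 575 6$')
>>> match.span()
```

(0, 2)

`match` is anchored at position 0; if the pattern doesn't fit there, it returns None.
The match spans [0:2] → '03'.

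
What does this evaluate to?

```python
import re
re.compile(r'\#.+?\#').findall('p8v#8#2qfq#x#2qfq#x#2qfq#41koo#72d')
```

['#8#', '#x#', '#x#', '#41koo#']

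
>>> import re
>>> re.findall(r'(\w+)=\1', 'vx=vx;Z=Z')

['vx', 'Z']

A backreference is literal: `\1` must see the identical characters the first group matched.
With a single group, `findall` returns only what that group captured — 2 items.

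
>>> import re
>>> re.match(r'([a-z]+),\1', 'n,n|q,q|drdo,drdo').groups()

('n',)

After group 1 captures some text, `\1` only succeeds where that same text appears again.
`match` is anchored at position 0; if the pattern doesn't fit there, it returns None.
The match spans [0:3] → 'n,n'.
Captured: group 1 = 'n'.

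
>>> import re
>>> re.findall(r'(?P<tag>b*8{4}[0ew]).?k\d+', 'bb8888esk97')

['bb8888e']

The pattern matches zero or more of a literal 'b', then exactly 4 of the literal '8', then one of [0ew] (captured as 'tag'); then optionally any character, then the literal 'k'; then one or more of a digit.
Because there's exactly one group, `findall` drops the full match and keeps group 1 from the one hit.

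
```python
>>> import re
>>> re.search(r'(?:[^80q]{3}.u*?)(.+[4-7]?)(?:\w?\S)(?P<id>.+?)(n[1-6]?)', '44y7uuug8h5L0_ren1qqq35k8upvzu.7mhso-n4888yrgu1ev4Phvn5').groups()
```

The match spans [0:55] → '44y7uuug8h5L0_ren1qqq35k8upvzu.7mhso-n4888yrgu1ev4Phvn5'.
Captured: group 1 = 'uuug8h5L0_ren1qqq35k8upvzu.7mhso-n4888yrgu1ev4P', group 2 = 'v', group 3 = 'n5'.

('uuug8h5L0_ren1qqq35k8upvzu.7mhso-n4888yrgu1ev4P', 'v', 'n5')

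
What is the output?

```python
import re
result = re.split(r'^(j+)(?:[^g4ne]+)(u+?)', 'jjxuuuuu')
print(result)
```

['', 'jj', 'u', '']

This matches anchored at the start of the string; then one or more of a literal 'j' (captured); then one or more of any character except [g4ne] (non-capturing group); then one or more of a literal 'u' (lazy) (captured).
Matches to split on: at [0:8] → 'jjxuuuuu'.
`re.split` interleaves the captured-group text with the surrounding fragments.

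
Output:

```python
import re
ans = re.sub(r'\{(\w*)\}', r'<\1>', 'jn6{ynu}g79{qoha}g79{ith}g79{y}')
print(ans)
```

jn6<ynu>g79<qoha>g79<ith>g79<y>

Matches: at [3:8] → '{ynu}'; at [11:17] → '{qoha}'; at [20:25] → '{ith}'; at [28:31] → '{y}'.
The replacement refers to a captured group, so each match is rewritten using its own captured text.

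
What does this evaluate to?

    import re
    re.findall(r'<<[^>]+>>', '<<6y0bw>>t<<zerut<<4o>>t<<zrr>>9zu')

['<<6y0bw>>', '<<zerut<<4o>>', '<<zrr>>']

Scanning left to right: at [0:9] → '<<6y0bw>>'; at [10:23] → '<<zerut<<4o>>'; at [24:31] → '<<zrr>>'.
With no groups in the pattern, `findall` gives back each whole match — 3 here.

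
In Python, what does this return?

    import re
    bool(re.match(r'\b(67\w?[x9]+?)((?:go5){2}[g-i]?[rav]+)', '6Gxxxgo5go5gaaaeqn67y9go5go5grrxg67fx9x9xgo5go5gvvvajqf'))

Pattern: a word boundary (`\b`, zero-width); then the literal '67', then optionally a word character, then one or more of one of [x9] (lazy) (captured); then the literal 'go5' repeated 2 times, then optionally a character in [g-i], then one or more of one of [rav] (captured).
`re.match` only tries the pattern at the start of the string.
Here position 0 doesn't satisfy it, so the call returns None, and `bool(None)` is False.

False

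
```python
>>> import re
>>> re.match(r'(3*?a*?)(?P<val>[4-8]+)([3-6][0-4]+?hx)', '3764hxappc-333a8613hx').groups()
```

('3', '7', '64hx')

The match spans [0:6] → '3764hx'.
Captured: group 1 = '3', group 2 = '7', group 3 = '64hx'.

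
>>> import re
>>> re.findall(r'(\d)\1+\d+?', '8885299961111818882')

['8', '9', '1', '8']

A backreference is literal: `\1` must see the identical characters the first group matched.
Matches: at [0:4] match '8885', group 1 = '8'; at [5:9] match '9996', group 1 = '9'; at [9:14] match '11118', group 1 = '1'; at [15:19] match '8882', group 1 = '8'.
Because there's exactly one group, `findall` drops the full match and keeps group 1 from each hit.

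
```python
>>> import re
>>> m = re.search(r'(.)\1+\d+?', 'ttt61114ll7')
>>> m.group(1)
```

't'

The match spans [0:4] → 'ttt6'.
Captured: group 1 = 't'.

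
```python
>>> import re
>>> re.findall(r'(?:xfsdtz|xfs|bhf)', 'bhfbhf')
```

['bhf', 'bhf']

Walking the string: at [0:3] → 'bhf'; at [3:6] → 'bhf'.
No capturing groups, so `findall` returns the 2 full match strings.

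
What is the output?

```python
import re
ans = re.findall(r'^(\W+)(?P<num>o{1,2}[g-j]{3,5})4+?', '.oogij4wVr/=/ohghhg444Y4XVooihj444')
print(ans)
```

[('.', 'oogij')]

This matches anchored at the start of the string; then one or more of a non-word character (captured); then 1 to 2 of the literal 'o', then 3 to 5 of a character in [g-j] (captured as 'num'); then one or more of a literal '4' (lazy).
Scanning left to right: at [0:7] match '.oogij4', groups = ('.', 'oogij').
Multiple groups make `findall` return tuples — one 2-tuple for the one match.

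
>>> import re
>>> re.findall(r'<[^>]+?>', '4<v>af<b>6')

Walking the string: at [1:4] → '<v>'; at [6:9] → '<b>'.
`findall` yields the raw match text (2 of them) because the pattern has no groups.

['<v>', '<b>']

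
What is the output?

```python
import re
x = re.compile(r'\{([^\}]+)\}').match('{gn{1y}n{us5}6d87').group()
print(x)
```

`re.match` won't scan ahead — the pattern has to work from the very first character.
The match spans [0:7] → '{gn{1y}'.

{gn{1y}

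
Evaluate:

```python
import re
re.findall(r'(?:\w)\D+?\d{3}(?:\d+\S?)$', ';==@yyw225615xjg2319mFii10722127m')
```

['9mFii10722127m']

This matches a word character (non-capturing group); then one or more of a non-digit (lazy), then exactly 3 of a digit; then one or more of a digit, then optionally a non-whitespace character (non-capturing group); then anchored at the end.
Walking the string: at [19:33] → '9mFii10722127m'.
No capturing groups, so `findall` returns the 1 full match string.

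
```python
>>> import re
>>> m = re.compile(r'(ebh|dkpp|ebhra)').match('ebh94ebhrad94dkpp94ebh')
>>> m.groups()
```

`re.match` only tries the pattern at the start of the string.
The match spans [0:3] → 'ebh'.
Captured: group 1 = 'ebh'.

('ebh',)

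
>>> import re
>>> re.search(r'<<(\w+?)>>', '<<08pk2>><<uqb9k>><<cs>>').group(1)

'08pk2'

The match spans [0:9] → '<<08pk2>>'.
Captured: group 1 = '08pk2'.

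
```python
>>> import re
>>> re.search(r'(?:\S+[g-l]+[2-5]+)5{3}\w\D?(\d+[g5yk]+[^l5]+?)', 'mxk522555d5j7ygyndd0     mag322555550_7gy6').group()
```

'mag322555550_7gy6'

This matches one or more of a non-whitespace character, then one or more of a character in [g-l], then one or more of a character in [2-5] (non-capturing group); then exactly 3 of a literal '5', then a word character, then optionally a non-digit; then one or more of a digit, then one or more of one of [g5yk], then one or more of any character except [l5] (lazy) (captured).
The match spans [25:42] → 'mag322555550_7gy6'.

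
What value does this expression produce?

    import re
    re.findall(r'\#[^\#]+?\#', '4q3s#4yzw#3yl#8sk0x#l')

Scanning left to right: at [4:10] → '#4yzw#'; at [13:20] → '#8sk0x#'.
No capturing groups, so `findall` returns the 2 full match strings.

['#4yzw#', '#8sk0x#']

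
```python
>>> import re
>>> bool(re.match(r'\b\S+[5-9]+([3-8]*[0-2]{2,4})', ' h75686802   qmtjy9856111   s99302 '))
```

Pattern: a word boundary (`\b`, zero-width); then one or more of a non-whitespace character; then one or more of a character in [5-9]; then zero or more of a character in [3-8], then 2 to 4 of a character in [0-2] (captured).
`match` is anchored at position 0; if the pattern doesn't fit there, it returns None.
Here position 0 doesn't satisfy it, so the call returns None, and `bool(None)` is False.

False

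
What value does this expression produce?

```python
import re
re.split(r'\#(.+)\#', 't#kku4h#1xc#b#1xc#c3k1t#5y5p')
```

['t', 'kku4h#1xc#b#1xc#c3k1t', '5y5p']

Because the pattern has a capturing group, `split` also inserts each captured text between the pieces.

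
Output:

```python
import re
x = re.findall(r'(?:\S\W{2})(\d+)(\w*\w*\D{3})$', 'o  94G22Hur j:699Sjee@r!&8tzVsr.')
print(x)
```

[('8', 'tzVsr.')]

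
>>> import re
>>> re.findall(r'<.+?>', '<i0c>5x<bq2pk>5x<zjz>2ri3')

Matches: at [0:5] → '<i0c>'; at [7:14] → '<bq2pk>'; at [16:21] → '<zjz>'.
No capturing groups, so `findall` returns the 3 full match strings.

['<i0c>', '<bq2pk>', '<zjz>']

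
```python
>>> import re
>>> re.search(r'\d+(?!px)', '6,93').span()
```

(0, 1)

The negative lookaround is zero-width — it rules out positions where the adjacent text would match, without consuming anything.
`search` walks the string left to right and returns the first match it finds.
The match spans [0:1] → '6'.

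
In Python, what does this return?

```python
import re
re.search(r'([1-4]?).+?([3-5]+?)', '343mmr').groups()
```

('3', '3')

This matches optionally a character in [1-4] (captured); then one or more of any character (lazy); then one or more of a character in [3-5] (lazy) (captured).
`re.search` scans for the first position where the pattern succeeds.
The match spans [0:3] → '343'.
Captured: group 1 = '3', group 2 = '3'.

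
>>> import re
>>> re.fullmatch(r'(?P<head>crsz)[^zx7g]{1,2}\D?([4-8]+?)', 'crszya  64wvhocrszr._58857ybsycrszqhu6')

`fullmatch` succeeds only if the pattern covers the string from start to end.
Here the string isn't matched end-to-end, so the call returns None.

None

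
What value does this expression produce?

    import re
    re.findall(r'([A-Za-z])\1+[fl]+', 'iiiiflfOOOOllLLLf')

`\1` is not a pattern — it's the concrete string captured by group 1, re-applied verbatim.
One capturing group, so `findall` returns just the captured substring from each match — 3 in all.

['i', 'O', 'L']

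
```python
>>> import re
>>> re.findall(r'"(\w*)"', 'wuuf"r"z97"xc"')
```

['r', 'xc']

One capturing group, so `findall` returns just the captured substring from each match — 2 in all.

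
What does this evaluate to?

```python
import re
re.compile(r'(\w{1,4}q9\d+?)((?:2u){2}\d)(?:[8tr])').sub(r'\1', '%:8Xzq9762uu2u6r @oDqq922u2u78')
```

Pattern: 1 to 4 of a word character, then the literal 'q9', then one or more of a digit (lazy) (captured); then the literal '2u' repeated 2 times, then a digit (captured); then one of [8tr] (non-capturing group).
Matches: at [18:30] → 'oDqq922u2u78'.
The replacement refers to a captured group, so each match is rewritten using its own captured text.

'%:8Xzq9762uu2u6r @oDqq92'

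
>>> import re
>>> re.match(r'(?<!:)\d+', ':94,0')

None

With `match`, the pattern is implicitly anchored at the beginning.
Here position 0 doesn't satisfy it, so the call returns None.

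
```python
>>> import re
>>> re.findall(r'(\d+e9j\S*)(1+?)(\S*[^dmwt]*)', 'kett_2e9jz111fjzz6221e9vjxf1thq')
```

[('2e9jz111fjzz6221e9vjxf', '1', 'thq')]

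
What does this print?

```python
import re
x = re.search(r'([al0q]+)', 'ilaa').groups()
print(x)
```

('laa',)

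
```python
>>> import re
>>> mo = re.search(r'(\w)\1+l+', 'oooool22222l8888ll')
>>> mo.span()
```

A backreference is literal: `\1` must see the identical characters the first group matched.
The match spans [0:6] → 'oooool'.

(0, 6)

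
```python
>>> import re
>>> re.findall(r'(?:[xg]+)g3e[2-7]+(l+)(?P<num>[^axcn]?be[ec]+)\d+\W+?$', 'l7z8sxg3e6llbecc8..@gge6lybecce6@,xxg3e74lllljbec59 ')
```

Multiple groups make `findall` return tuples — one 2-tuple for the one match.

[('llll', 'jbec')]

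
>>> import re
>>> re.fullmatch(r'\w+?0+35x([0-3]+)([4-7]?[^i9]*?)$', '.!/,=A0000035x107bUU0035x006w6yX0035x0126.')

None

The pattern matches one or more of a word character (lazy); then one or more of a literal '0', then the literal '35x'; then one or more of a character in [0-3] (captured); then optionally a character in [4-7], then zero or more of any character except [i9] (lazy) (captured); then anchored at the end.
For `fullmatch`, every character of the input must be accounted for by the pattern.
Here there's no way to consume every character, so the call returns None.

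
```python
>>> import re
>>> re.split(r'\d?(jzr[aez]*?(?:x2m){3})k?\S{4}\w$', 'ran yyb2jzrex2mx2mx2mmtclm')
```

['ran yyb', 'jzrex2mx2mx2m', '']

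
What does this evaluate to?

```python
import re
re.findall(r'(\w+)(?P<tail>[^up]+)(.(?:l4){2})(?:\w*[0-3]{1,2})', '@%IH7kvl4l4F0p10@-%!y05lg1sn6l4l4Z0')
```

[('IH7kvl4l4F0p10', '@-%!y05lg1sn', '6l4l4')]

With 3 capturing groups, `findall` returns a 3-tuple per match.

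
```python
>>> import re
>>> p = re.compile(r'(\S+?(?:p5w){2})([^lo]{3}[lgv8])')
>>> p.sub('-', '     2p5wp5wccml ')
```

Pattern: one or more of a non-whitespace character (lazy), then the literal 'p5w' repeated 2 times (captured); then exactly 3 of any character except [lo], then one of [lgv8] (captured).
Matches: at [5:16] → '2p5wp5wccml'.
`sub` substitutes '-' at each match site.

'     - '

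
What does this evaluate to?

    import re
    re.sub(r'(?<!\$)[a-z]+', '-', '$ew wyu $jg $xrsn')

The negative lookahead/lookbehind blocks any match where the forbidden context is present.
Matches: at [2:3] → 'w'; at [4:7] → 'wyu'; at [10:11] → 'g'; at [14:17] → 'rsn'.
Every occurrence is swapped for '-'.

'$e- - $j- $x-'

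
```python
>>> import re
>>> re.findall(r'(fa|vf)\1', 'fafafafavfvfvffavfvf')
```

['fa', 'fa', 'vf', 'vf']

`\1` is not a pattern — it's the concrete string captured by group 1, re-applied verbatim.
Matches: at [0:4] match 'fafa', group 1 = 'fa'; at [4:8] match 'fafa', group 1 = 'fa'; at [8:12] match 'vfvf', group 1 = 'vf'; at [16:20] match 'vfvf', group 1 = 'vf'.
With a single group, `findall` returns only what that group captured — 4 items.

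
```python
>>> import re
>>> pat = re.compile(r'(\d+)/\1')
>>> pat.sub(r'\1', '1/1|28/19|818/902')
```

'1|28/19|818/902'

`\1` is not a pattern — it's the concrete string captured by group 1, re-applied verbatim.
Matches: at [0:3] → '1/1'.
The replacement refers to a captured group, so each match is rewritten using its own captured text.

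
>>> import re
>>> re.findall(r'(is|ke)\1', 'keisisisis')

A backreference is literal: `\1` must see the identical characters the first group matched.
Walking the string: at [2:6] match 'isis', group 1 = 'is'; at [6:10] match 'isis', group 1 = 'is'.
Because there's exactly one group, `findall` drops the full match and keeps group 1 from each hit.

['is', 'is']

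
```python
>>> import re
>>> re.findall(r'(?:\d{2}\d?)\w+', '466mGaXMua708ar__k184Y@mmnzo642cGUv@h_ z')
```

The pattern matches exactly 2 of a digit, then optionally a digit (non-capturing group); then one or more of a word character.
Scanning left to right: at [0:22] → '466mGaXMua708ar__k184Y'; at [28:35] → '642cGUv'.
`findall` yields the raw match text (2 of them) because the pattern has no groups.

['466mGaXMua708ar__k184Y', '642cGUv']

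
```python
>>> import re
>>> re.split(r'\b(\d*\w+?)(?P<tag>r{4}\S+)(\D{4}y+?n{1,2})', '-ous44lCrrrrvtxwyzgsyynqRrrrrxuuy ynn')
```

['-', 'ous44lC', 'rrrrvtxwyzgsyynqRrrrrx', 'uuy ynn', '']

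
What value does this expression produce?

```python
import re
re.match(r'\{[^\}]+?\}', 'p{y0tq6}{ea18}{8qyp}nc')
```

`re.match` won't scan ahead — the pattern has to work from the very first character.
Here the pattern fails at index 0, so the call returns None.

None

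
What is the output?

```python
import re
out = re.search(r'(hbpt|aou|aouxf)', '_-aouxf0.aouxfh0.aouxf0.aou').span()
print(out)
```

Branches in `(...|...)` are attempted left-to-right; the first branch that allows the whole pattern to succeed is taken.
`search` walks the string left to right and returns the first match it finds.
The match spans [2:5] → 'aou'.
Captured: group 1 = 'aou'.

(2, 5)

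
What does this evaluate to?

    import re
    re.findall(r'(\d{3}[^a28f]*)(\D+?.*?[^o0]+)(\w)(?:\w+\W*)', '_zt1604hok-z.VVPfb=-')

Pattern: exactly 3 of a digit, then zero or more of any character except [a28f] (captured); then one or more of a non-digit (lazy), then zero or more of any character (lazy), then one or more of any character except [o0] (captured); then a word character (captured); then one or more of a word character, then zero or more of a non-word character (non-capturing group).
Walking the string: at [3:20] match '1604hok-z.VVPfb=-', groups = ('1604hok-z.V', 'VP', 'f').
With 3 capturing groups, `findall` returns a 3-tuple per match.

[('1604hok-z.V', 'VP', 'f')]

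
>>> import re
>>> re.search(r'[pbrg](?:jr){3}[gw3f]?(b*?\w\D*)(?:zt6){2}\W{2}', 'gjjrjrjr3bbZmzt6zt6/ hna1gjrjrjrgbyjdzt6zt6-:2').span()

(25, 45)

The match spans [25:45] → 'gjrjrjrgbyjdzt6zt6-:'.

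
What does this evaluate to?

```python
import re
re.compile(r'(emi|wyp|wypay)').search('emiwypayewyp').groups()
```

('emi',)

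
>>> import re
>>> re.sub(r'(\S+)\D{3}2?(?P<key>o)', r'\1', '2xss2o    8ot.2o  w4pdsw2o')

'2    8  w4p'

This matches one or more of a non-whitespace character (captured); then exactly 3 of a non-digit, then optionally the literal '2'; then a literal 'o' (captured as 'key').
The replacement refers to a captured group, so each match is rewritten using its own captured text.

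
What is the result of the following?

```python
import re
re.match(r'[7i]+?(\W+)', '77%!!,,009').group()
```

'77%!!,,'

Pattern: one or more of one of [7i] (lazy); then one or more of a non-word character (captured).
`match` is anchored at position 0; if the pattern doesn't fit there, it returns None.
The match spans [0:7] → '77%!!,,'.
Captured: group 1 = '%!!,,'.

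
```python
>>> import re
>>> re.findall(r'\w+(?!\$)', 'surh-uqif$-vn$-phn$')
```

Because the assertion is negative and zero-width, positions next to the forbidden text are skipped.
`findall` yields the raw match text (4 of them) because the pattern has no groups.

['surh', 'uqi', 'v', 'ph']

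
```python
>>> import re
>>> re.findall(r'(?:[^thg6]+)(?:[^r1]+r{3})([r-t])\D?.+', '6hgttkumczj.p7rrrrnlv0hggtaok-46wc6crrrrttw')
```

['r']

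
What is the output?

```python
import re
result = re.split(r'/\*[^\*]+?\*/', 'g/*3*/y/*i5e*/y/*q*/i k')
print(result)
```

['g', 'y', 'y', 'i k']

Splitting on the pattern gives 4 pieces.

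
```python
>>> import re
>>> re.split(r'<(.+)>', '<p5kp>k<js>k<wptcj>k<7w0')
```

`re.split` interleaves the captured-group text with the surrounding fragments.

['', 'p5kp>k<js>k<wptcj', 'k<7w0']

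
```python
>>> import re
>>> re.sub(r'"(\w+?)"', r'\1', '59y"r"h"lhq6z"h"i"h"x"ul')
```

`\1` in the replacement pulls in group 1's text for each match.

'59yrhlhq6zhihxul'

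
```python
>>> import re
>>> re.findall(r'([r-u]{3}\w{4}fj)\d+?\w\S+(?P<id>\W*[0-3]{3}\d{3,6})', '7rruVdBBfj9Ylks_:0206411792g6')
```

[('rruVdBBfj', '020641179')]

This matches exactly 3 of a character in [r-u], then exactly 4 of a word character, then the literal 'fj' (captured); then one or more of a digit (lazy), then a word character, then one or more of a non-whitespace character; then zero or more of a non-word character, then exactly 3 of a character in [0-3], then 3 to 6 of a digit (captured as 'id').
Scanning left to right: at [1:26] match 'rruVdBBfj9Ylks_:020641179', groups = ('rruVdBBfj', '020641179').
`findall` packs the 2 group values into a tuple for every match.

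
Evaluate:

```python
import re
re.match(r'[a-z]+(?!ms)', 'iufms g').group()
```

'iufms'

`(?!…)`/`(?<!…)` only lets a position through if the neighbouring text does NOT match; no characters are consumed.
`re.match` won't scan ahead — the pattern has to work from the very first character.
The match spans [0:5] → 'iufms'.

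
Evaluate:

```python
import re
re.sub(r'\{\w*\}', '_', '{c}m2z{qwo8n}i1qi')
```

'_m2z_i1qi'

Matches: at [0:3] → '{c}'; at [6:13] → '{qwo8n}'.
Every occurrence is swapped for '_'.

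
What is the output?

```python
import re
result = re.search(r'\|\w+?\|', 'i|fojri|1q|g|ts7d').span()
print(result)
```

(1, 8)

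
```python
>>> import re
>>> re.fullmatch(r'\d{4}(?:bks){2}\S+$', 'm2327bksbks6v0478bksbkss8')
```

None

`re.fullmatch` is like wrapping the pattern in `^…$` (in single-line mode).
Here there's no way to consume every character, so the call returns None.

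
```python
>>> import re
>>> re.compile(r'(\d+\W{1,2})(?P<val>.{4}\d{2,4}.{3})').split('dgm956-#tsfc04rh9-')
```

['dgm', '956-#', 'tsfc04rh9', '-']

This matches one or more of a digit, then 1 to 2 of a non-word character (captured); then exactly 4 of any character, then 2 to 4 of a digit, then exactly 3 of any character (captured as 'val').
Matches to split on: at [3:17] → '956-#tsfc04rh9'.
Because the pattern has a capturing group, `split` also inserts each captured text between the pieces.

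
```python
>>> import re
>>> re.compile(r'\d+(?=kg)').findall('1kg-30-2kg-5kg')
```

['1', '2', '5']

The `(?=…)`/`(?<=…)` assertion just peeks at neighbouring text; it doesn't advance the match position.
`findall` yields the raw match text (3 of them) because the pattern has no groups.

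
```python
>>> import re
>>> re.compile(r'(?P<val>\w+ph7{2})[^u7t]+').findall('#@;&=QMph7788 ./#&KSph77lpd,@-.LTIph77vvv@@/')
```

Pattern: one or more of a word character, then the literal 'ph', then exactly 2 of a literal '7' (captured as 'val'); then one or more of any character except [u7t].
Walking the string: at [5:22] match 'QMph7788 ./#&KSph', group 1 = 'QMph77'; at [31:44] match 'LTIph77vvv@@/', group 1 = 'LTIph77'.
With a single group, `findall` returns only what that group captured — 2 items.

['QMph77', 'LTIph77']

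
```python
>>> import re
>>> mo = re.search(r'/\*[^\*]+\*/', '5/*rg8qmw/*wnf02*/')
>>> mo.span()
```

The match spans [9:18] → '/*wnf02*/'.

(9, 18)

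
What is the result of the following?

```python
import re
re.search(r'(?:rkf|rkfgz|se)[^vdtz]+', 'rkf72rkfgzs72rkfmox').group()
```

The match spans [0:9] → 'rkf72rkfg'.

'rkf72rkfg'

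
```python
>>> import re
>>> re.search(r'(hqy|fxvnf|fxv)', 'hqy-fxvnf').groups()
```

`re.search` tries every starting position until one works.
The match spans [0:3] → 'hqy'.
Captured: group 1 = 'hqy'.

('hqy',)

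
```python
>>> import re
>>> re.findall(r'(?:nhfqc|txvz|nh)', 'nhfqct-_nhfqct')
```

['nhfqc', 'nhfqc']

`|` is ordered: at each position the engine commits to the first alternative that works.
Scanning left to right: at [0:5] → 'nhfqc'; at [8:13] → 'nhfqc'.
Since nothing is captured, `findall` lists the 2 matched substrings directly.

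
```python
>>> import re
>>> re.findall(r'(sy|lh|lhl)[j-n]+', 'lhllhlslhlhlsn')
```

['lh', 'lh']

Alternation tries branches left to right and keeps the first one that lets the overall match succeed at that position.
Scanning left to right: at [0:4] match 'lhll', group 1 = 'lh'; at [7:10] match 'lhl', group 1 = 'lh'.
`findall` collects group 1 from each match (2 total).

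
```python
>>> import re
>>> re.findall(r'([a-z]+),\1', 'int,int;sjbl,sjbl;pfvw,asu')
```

`\1` is not a pattern — it's the concrete string captured by group 1, re-applied verbatim.
Scanning left to right: at [0:7] match 'int,int', group 1 = 'int'; at [8:17] match 'sjbl,sjbl', group 1 = 'sjbl'.
One capturing group, so `findall` returns just the captured substring from each match — 2 in all.

['int', 'sjbl']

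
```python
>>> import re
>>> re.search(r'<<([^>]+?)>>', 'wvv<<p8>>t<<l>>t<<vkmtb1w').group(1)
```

The match spans [3:9] → '<<p8>>'.
Captured: group 1 = 'p8'.

'p8'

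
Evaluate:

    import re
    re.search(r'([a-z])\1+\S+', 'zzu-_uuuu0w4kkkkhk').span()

(0, 18)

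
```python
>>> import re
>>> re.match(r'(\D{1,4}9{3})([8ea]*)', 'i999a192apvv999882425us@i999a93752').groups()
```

The match spans [0:5] → 'i999a'.
Captured: group 1 = 'i999', group 2 = 'a'.

('i999', 'a')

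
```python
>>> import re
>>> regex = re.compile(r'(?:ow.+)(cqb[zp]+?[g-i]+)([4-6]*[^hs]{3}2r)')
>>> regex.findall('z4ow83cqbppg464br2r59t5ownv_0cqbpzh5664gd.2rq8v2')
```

Pattern: the literal 'ow', then one or more of any character (non-capturing group); then the literal 'cqb', then one or more of one of [zp] (lazy), then one or more of a character in [g-i] (captured); then zero or more of a character in [4-6], then exactly 3 of any character except [hs], then the literal '2r' (captured).
Walking the string: at [2:44] match 'ow83cqbppg464br2r59t5ownv_0cqbpzh5664gd.2r', groups = ('cqbpzh', '5664gd.2r').
With 2 capturing groups, `findall` returns a 2-tuple per match.

[('cqbpzh', '5664gd.2r')]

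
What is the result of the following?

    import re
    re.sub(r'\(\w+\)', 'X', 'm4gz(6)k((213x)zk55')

`sub` substitutes 'X' at each match site.

'm4gzXk(Xzk55'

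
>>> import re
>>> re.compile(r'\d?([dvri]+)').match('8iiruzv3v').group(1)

'iir'

Pattern: optionally a digit; then one or more of one of [dvri] (captured).
With `match`, the pattern is implicitly anchored at the beginning.
The match spans [0:4] → '8iir'.
Captured: group 1 = 'iir'.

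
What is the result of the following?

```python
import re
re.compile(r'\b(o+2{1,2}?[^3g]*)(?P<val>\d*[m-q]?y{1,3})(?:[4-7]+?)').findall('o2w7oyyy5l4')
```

[('o2w7oyy', 'y')]

This matches a word boundary (`\b`, zero-width); then one or more of a literal 'o', then 1 to 2 of a literal '2' (lazy), then zero or more of any character except [3g] (captured); then zero or more of a digit, then optionally a character in [m-q], then 1 to 3 of a literal 'y' (captured as 'val'); then one or more of a character in [4-7] (lazy) (non-capturing group).
Scanning left to right: at [0:9] match 'o2w7oyyy5', groups = ('o2w7oyy', 'y').
Multiple groups make `findall` return tuples — one 2-tuple for the one match.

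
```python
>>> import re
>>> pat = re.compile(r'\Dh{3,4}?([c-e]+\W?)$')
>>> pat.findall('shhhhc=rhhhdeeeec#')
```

['deeeec#']

The pattern matches a non-digit, then 3 to 4 of the literal 'h' (lazy); then one or more of a character in [c-e], then optionally a non-word character (captured); then anchored at the end.
With a single group, `findall` returns only what that group captured — 1 item.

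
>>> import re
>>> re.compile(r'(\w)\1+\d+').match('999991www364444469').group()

'999991'

`\1` has to match the exact text group 1 already captured.
`re.match` only tries the pattern at the start of the string.
The match spans [0:6] → '999991'.
Captured: group 1 = '9'.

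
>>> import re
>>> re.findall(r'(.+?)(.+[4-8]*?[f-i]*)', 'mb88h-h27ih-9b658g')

A `+?`/`*?`/`{m,n}?` starts at its minimum and grows only as far as needed for what follows to match.
Multiple groups make `findall` return tuples — one 2-tuple for the one match.

[('m', 'b88h-h27ih-9b658g')]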